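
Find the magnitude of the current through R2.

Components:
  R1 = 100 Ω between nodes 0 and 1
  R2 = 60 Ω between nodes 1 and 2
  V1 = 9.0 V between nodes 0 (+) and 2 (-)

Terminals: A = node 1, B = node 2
Nodal analysis, taking node 2 as the 0 V reference.
Source V1 fixes V_0 = 9 V.
KCL at each unknown node (sum of currents leaving = 0; resistances in Ω):
  Node 1: (V_1 - 9)/100 + (V_1 - 0)/60 = 0
Collecting terms: 0.02667 × V_1 = 0.09  =>  V_1 = 3.375 V
I_R2 = (V_1 - V_2)/R2 = (3.375 - 0)/60 = 0.05625 A
|I_R2| = 0.05625 A

Final answer: |I_R2| = 0.05625 A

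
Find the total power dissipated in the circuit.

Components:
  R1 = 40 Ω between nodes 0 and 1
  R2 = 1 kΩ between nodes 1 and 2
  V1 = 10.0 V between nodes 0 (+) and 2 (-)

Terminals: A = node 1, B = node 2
Nodal analysis, taking node 2 as the 0 V reference.
Source V1 fixes V_0 = 10 V.
KCL at each unknown node (sum of currents leaving = 0; resistances in Ω):
  Node 1: (V_1 - 10)/40 + (V_1 - 0)/1000 = 0
Collecting terms: 0.026 × V_1 = 0.25  =>  V_1 = 9.615 V
Power in each resistor, P = (ΔV)²/R:
  P_R1 = (10 - 9.615)²/40 = 0.003698 W
  P_R2 = (9.615 - 0)²/1000 = 0.09246 W
P_total = P_R1 + P_R2 = 0.09615 W

Final answer: 0.09615 W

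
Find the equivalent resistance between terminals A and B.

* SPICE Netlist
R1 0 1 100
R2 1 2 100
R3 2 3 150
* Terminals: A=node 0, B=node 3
Reduce the network between node 0 (A) and node 3 (B) by series/parallel combination:
  Rs1 = R1 + R2 (series, joined only at node 1) = 100 + 100 = 200 Ω
  Rs2 = R3 + Rs1 (series, joined only at node 2) = 150 + 200 = 350 Ω
R_eq = 350 Ω

Final answer: 350 Ω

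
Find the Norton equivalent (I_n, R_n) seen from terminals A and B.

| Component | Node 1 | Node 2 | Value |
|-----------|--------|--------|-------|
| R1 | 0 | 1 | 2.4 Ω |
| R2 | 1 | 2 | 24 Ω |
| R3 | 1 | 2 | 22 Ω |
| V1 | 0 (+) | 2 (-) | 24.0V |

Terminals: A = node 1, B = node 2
Find the Thévenin equivalent first; then I_n = V_th/R_th and R_n = R_th.
Step 1 — V_th is the open-circuit voltage V_A - V_B (nothing connected across the terminals).
Nodal analysis, taking node 2 as the 0 V reference.
Source V1 fixes V_0 = 24 V.
KCL at each unknown node (sum of currents leaving = 0; resistances in Ω):
  Node 1: (V_1 - 24)/2.4 + (V_1 - 0)/24 + (V_1 - 0)/22 = 0
Collecting terms: 0.5038 × V_1 = 10  =>  V_1 = 19.85 V
V_th = V_1 - V_2 = 19.85 - 0 = 19.85 V
Step 2 — R_th: zero the source — replace V1 by a short circuit (node 2 merges into node 0) — and find the resistance seen between A (node 1) and B (node 0).
Reduce the network between node 1 (A) and node 0 (B) by series/parallel combination:
  Rp1 = R1 ‖ R2 ‖ R3 (parallel, all between nodes 0 and 1) = 1/(1/2.4 + 1/24 + 1/22) = 1.985 Ω
R_th = 1.985 Ω
I_n = V_th/R_th = 19.85/1.985 = 10 A, and R_n = R_th = 1.985 Ω

Final answer: I_n = 10 A, R_n = 1.985 Ω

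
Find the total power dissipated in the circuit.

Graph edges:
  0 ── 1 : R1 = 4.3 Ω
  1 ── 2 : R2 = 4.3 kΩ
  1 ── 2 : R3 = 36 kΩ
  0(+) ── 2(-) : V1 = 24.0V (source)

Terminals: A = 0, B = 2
Nodal analysis, taking node 2 as the 0 V reference.
Source V1 fixes V_0 = 24 V.
KCL at each unknown node (sum of currents leaving = 0; resistances in Ω):
  Node 1: (V_1 - 24)/4.3 + (V_1 - 0)/4300 + (V_1 - 0)/36000 = 0
Collecting terms: 0.2328 × V_1 = 5.581  =>  V_1 = 23.97 V
Power in each resistor, P = (ΔV)²/R:
  P_R1 = (24 - 23.97)²/4.3 = 0.0001675 W
  P_R2 = (23.97 - 0)²/4300 = 0.1337 W
  P_R3 = (23.97 - 0)²/36000 = 0.01596 W
P_total = P_R1 + P_R2 + P_R3 = 0.1498 W

Final answer: 0.1498 W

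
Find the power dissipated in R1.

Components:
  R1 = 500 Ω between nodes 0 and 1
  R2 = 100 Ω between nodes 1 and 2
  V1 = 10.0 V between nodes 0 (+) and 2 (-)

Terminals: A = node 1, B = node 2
Nodal analysis, taking node 2 as the 0 V reference.
Source V1 fixes V_0 = 10 V.
KCL at each unknown node (sum of currents leaving = 0; resistances in Ω):
  Node 1: (V_1 - 10)/500 + (V_1 - 0)/100 = 0
Collecting terms: 0.012 × V_1 = 0.02  =>  V_1 = 1.667 V
I_R1 = (V_0 - V_1)/R1 = (10 - 1.667)/500 = 0.01667 A
P_R1 = I_R1² × R1 = (0.01667)² × 500 = 0.1389 W

Final answer: 0.1389 W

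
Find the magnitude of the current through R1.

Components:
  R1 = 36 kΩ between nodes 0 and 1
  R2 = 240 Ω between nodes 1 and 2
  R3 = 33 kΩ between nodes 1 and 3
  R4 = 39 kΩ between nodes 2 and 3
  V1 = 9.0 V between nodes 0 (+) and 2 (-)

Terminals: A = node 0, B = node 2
Nodal analysis, taking node 2 as the 0 V reference.
Source V1 fixes V_0 = 9 V.
KCL at each unknown node (sum of currents leaving = 0; resistances in Ω):
  Node 1: (V_1 - 9)/36000 + (V_1 - 0)/240 + (V_1 - V_3)/33000 = 0
  Node 3: (V_3 - V_1)/33000 + (V_3 - 0)/39000 = 0
Collecting terms (coefficients in siemens):
  0.004225·V_1 - 0.0000303·V_3 = 0.00025
  0.00005594·V_3 - 0.0000303·V_1 = 0
Determinant D = (0.004225)(0.00005594) - (-0.0000303)(-0.0000303) = 0.0000002354
V_1 = [(0.00025)(0.00005594) - (-0.0000303)(0)]/D = 0.05941 V
V_3 = [(0.004225)(0) - (0.00025)(-0.0000303)]/D = 0.03218 V
I_R1 = (V_0 - V_1)/R1 = (9 - 0.05941)/36000 = 0.0002483 A
|I_R1| = 0.0002483 A

Final answer: |I_R1| = 0.0002483 A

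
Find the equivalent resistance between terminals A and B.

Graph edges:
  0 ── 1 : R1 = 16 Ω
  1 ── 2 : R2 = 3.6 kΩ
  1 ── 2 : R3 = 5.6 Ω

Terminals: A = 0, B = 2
Reduce the network between node 0 (A) and node 2 (B) by series/parallel combination:
  Rp1 = R2 ‖ R3 (parallel, both between nodes 1 and 2) = 1/(1/3600 + 1/5.6) = 5.591 Ω
  Rs1 = R1 + Rp1 (series, joined only at node 1) = 16 + 5.591 = 21.59 Ω
R_eq = 21.59 Ω

Final answer: 21.59 Ω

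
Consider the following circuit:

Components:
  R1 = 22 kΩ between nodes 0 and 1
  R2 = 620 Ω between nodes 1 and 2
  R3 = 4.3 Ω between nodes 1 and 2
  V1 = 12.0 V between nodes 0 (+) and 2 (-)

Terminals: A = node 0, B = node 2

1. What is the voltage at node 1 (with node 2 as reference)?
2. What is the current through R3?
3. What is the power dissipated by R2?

Nodal analysis, taking node 2 as the 0 V reference.
Source V1 fixes V_0 = 12 V.
KCL at each unknown node (sum of currents leaving = 0; resistances in Ω):
  Node 1: (V_1 - 12)/22000 + (V_1 - 0)/620 + (V_1 - 0)/4.3 = 0
Collecting terms: 0.2342 × V_1 = 0.0005455  =>  V_1 = 0.002329 V
Part 1:
  Read off the nodal solution: V_1 = 0.002329 V
Part 2:
  I_R3 = (V_1 - V_2)/R3 = (0.002329 - 0)/4.3 = 0.0005416 A
  Magnitude: I_R3 = 0.0005416 A
Part 3:
  I_R2 = (V_1 - V_2)/R2 = (0.002329 - 0)/620 = 0.000003756 A
  P_R2 = I_R2² × R2 = (0.000003756)² × 620 = 0.000000008748 W

Final answers:
1. V_1 = 0.002329 V
2. I_R3 = 0.0005416 A
3. P_R2 = 8.748e-09 W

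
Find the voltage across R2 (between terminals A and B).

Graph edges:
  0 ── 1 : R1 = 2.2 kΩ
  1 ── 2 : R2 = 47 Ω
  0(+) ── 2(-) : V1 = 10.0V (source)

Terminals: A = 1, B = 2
R1 and R2 are in series across V1 (node 0 → node 1 → node 2), and the output A–B is taken across R2, so this is a voltage divider.
Series current: I = V1/(R1 + R2) = 10/(2200 + 47) = 10/2247 = 0.00445 A
V_R2 = I × R2 = V1 × R2/(R1 + R2) = 10 × 47/2247 = 0.2092 V

Final answer: 0.2092 V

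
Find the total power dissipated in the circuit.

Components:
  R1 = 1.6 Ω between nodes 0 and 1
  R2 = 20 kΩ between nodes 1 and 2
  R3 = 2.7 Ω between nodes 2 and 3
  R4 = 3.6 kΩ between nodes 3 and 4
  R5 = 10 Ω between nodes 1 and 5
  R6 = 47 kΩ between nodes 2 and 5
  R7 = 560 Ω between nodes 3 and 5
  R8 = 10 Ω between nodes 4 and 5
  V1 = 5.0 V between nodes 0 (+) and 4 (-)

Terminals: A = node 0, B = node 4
Nodal analysis, taking node 4 as the 0 V reference.
Source V1 fixes V_0 = 5 V.
KCL at each unknown node (sum of currents leaving = 0; resistances in Ω):
  Node 1: (V_1 - 5)/1.6 + (V_1 - V_2)/20000 + (V_1 - V_5)/10 = 0
  Node 2: (V_2 - V_1)/20000 + (V_2 - V_3)/2.7 + (V_2 - V_5)/47000 = 0
  Node 3: (V_3 - V_2)/2.7 + (V_3 - 0)/3600 + (V_3 - V_5)/560 = 0
  Node 5: (V_5 - V_1)/10 + (V_5 - V_2)/47000 + (V_5 - V_3)/560 + (V_5 - 0)/10 = 0
Collecting terms (coefficients in siemens):
  0.725·V_1 - 0.00005·V_2 - 0.1·V_5 = 3.125
  0.3704·V_2 - 0.00005·V_1 - 0.3704·V_3 - 0.00002128·V_5 = 0
  0.3724·V_3 - 0.3704·V_2 - 0.001786·V_5 = 0
  0.2018·V_5 - 0.1·V_1 - 0.00002128·V_2 - 0.001786·V_3 = 0
Solving these 4 simultaneous equations (Gaussian elimination) gives:
  V_1 = 4.629 V, V_2 = 2.066 V, V_3 = 2.066 V, V_5 = 2.312 V
Power in each resistor, P = (ΔV)²/R:
  P_R1 = (5 - 4.629)²/1.6 = 0.08597 W
  P_R2 = (4.629 - 2.066)²/20000 = 0.0003285 W
  P_R3 = (2.066 - 2.066)²/2.7 = 0.00000004804 W
  P_R4 = (2.066 - 0)²/3600 = 0.001185 W
  P_R5 = (4.629 - 2.312)²/10 = 0.5367 W
  P_R6 = (2.066 - 2.312)²/47000 = 0.00000129 W
  P_R7 = (2.066 - 2.312)²/560 = 0.0001086 W
  P_R8 = (0 - 2.312)²/10 = 0.5347 W
P_total = P_R1 + P_R2 + P_R3 + P_R4 + P_R5 + P_R6 + P_R7 + P_R8 = 1.159 W

Final answer: 1.159 W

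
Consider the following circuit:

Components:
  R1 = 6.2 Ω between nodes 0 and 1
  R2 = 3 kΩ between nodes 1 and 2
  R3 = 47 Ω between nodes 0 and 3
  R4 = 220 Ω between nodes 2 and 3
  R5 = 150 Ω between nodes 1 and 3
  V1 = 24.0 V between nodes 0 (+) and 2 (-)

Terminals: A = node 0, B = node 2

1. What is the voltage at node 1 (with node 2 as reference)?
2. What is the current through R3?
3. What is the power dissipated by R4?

Nodal analysis, taking node 2 as the 0 V reference.
Source V1 fixes V_0 = 24 V.
KCL at each unknown node (sum of currents leaving = 0; resistances in Ω):
  Node 1: (V_1 - 24)/6.2 + (V_1 - 0)/3000 + (V_1 - V_3)/150 = 0
  Node 3: (V_3 - 24)/47 + (V_3 - 0)/220 + (V_3 - V_1)/150 = 0
Collecting terms (coefficients in siemens):
  0.1683·V_1 - 0.006667·V_3 = 3.871
  0.03249·V_3 - 0.006667·V_1 = 0.5106
Determinant D = (0.1683)(0.03249) - (-0.006667)(-0.006667) = 0.005423
V_1 = [(3.871)(0.03249) - (-0.006667)(0.5106)]/D = 23.82 V
V_3 = [(0.1683)(0.5106) - (3.871)(-0.006667)]/D = 20.6 V
Part 1:
  Read off the nodal solution: V_1 = 23.82 V
Part 2:
  I_R3 = (V_0 - V_3)/R3 = (24 - 20.6)/47 = 0.07224 A
  Magnitude: I_R3 = 0.07224 A
Part 3:
  I_R4 = (V_2 - V_3)/R4 = (0 - 20.6)/220 = -0.09366 A
  P_R4 = I_R4² × R4 = (-0.09366)² × 220 = 1.93 W

Final answers:
1. V_1 = 23.82 V
2. I_R3 = 0.07224 A
3. P_R4 = 1.93 W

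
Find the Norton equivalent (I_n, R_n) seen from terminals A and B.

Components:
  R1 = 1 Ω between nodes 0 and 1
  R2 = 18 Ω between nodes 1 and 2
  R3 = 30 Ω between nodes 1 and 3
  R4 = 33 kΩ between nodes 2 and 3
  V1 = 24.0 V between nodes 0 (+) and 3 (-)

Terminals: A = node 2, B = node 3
Find the Thévenin equivalent first; then I_n = V_th/R_th and R_n = R_th.
Step 1 — V_th is the open-circuit voltage V_A - V_B (nothing connected across the terminals).
Nodal analysis, taking node 3 as the 0 V reference.
Source V1 fixes V_0 = 24 V.
KCL at each unknown node (sum of currents leaving = 0; resistances in Ω):
  Node 1: (V_1 - 24)/1 + (V_1 - V_2)/18 + (V_1 - 0)/30 = 0
  Node 2: (V_2 - V_1)/18 + (V_2 - 0)/33000 = 0
Collecting terms (coefficients in siemens):
  1.089·V_1 - 0.05556·V_2 = 24
  0.05559·V_2 - 0.05556·V_1 = 0
Determinant D = (1.089)(0.05559) - (-0.05556)(-0.05556) = 0.05744
V_1 = [(24)(0.05559) - (-0.05556)(0)]/D = 23.23 V
V_2 = [(1.089)(0) - (24)(-0.05556)]/D = 23.21 V
V_th = V_2 - V_3 = 23.21 - 0 = 23.21 V
Step 2 — R_th: zero the source — replace V1 by a short circuit (node 3 merges into node 0) — and find the resistance seen between A (node 2) and B (node 0).
Reduce the network between node 2 (A) and node 0 (B) by series/parallel combination:
  Rp1 = R1 ‖ R3 (parallel, both between nodes 0 and 1) = 1/(1/1 + 1/30) = 0.9677 Ω
  Rs1 = R2 + Rp1 (series, joined only at node 1) = 18 + 0.9677 = 18.97 Ω
  Rp2 = R4 ‖ Rs1 (parallel, both between nodes 0 and 2) = 1/(1/33000 + 1/18.97) = 18.96 Ω
R_th = 18.96 Ω
I_n = V_th/R_th = 23.21/18.96 = 1.224 A, and R_n = R_th = 18.96 Ω

Final answer: I_n = 1.224 A, R_n = 18.96 Ω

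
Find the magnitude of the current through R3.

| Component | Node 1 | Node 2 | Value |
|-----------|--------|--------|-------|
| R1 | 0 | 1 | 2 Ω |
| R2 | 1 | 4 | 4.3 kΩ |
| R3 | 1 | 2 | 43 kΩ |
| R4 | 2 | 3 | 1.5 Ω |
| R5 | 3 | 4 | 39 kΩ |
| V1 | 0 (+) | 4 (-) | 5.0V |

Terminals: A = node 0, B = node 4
Nodal analysis, taking node 4 as the 0 V reference.
Source V1 fixes V_0 = 5 V.
KCL at each unknown node (sum of currents leaving = 0; resistances in Ω):
  Node 1: (V_1 - 5)/2 + (V_1 - 0)/4300 + (V_1 - V_2)/43000 = 0
  Node 2: (V_2 - V_1)/43000 + (V_2 - V_3)/1.5 = 0
  Node 3: (V_3 - V_2)/1.5 + (V_3 - 0)/39000 = 0
Collecting terms (coefficients in siemens):
  0.5003·V_1 - 0.00002326·V_2 = 2.5
  0.6667·V_2 - 0.00002326·V_1 - 0.6667·V_3 = 0
  0.6667·V_3 - 0.6667·V_2 = 0
Solving these 3 simultaneous equations (Gaussian elimination) gives:
  V_1 = 4.998 V, V_2 = 2.377 V, V_3 = 2.377 V
I_R3 = (V_1 - V_2)/R3 = (4.998 - 2.377)/43000 = 0.00006094 A
|I_R3| = 0.00006094 A

Final answer: |I_R3| = 6.094e-05 A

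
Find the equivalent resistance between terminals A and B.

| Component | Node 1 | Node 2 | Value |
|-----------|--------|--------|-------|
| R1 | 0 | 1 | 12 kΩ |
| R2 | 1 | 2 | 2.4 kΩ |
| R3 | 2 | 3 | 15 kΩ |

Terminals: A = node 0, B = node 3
Reduce the network between node 0 (A) and node 3 (B) by series/parallel combination:
  Rs1 = R1 + R2 (series, joined only at node 1) = 12000 + 2400 = 14400 Ω
  Rs2 = R3 + Rs1 (series, joined only at node 2) = 15000 + 14400 = 29400 Ω
R_eq = 29.4 kΩ

Final answer: 29.4 kΩ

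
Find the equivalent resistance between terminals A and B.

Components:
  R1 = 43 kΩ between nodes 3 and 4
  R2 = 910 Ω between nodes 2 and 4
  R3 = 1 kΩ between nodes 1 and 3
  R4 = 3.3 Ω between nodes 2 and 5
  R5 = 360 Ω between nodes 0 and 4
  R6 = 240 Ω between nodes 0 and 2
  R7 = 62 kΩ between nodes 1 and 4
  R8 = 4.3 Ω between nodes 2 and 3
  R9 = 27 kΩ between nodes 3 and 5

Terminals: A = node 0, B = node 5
The network is not a plain series/parallel combination. Inject a 1 A test current into terminal A (node 0) and return it from terminal B (node 5); then R_eq = V_A / (1 A).
Nodal analysis, taking node 5 as the 0 V reference.
Current source I_test pushes 1 A into node 0 and draws it out of node 5.
KCL at each unknown node (sum of currents leaving = 0; resistances in Ω):
  Node 0: (V_0 - V_4)/360 + (V_0 - V_2)/240 - 1 = 0
  Node 1: (V_1 - V_3)/1000 + (V_1 - V_4)/62000 = 0
  Node 2: (V_2 - V_0)/240 + (V_2 - V_4)/910 + (V_2 - 0)/3.3 + (V_2 - V_3)/4.3 = 0
  Node 3: (V_3 - V_1)/1000 + (V_3 - V_2)/4.3 + (V_3 - V_4)/43000 + (V_3 - 0)/27000 = 0
  Node 4: (V_4 - V_0)/360 + (V_4 - V_1)/62000 + (V_4 - V_2)/910 + (V_4 - V_3)/43000 = 0
Collecting terms (coefficients in siemens):
  0.006944·V_0 - 0.004167·V_2 - 0.002778·V_4 = 1
  0.001016·V_1 - 0.001·V_3 - 0.00001613·V_4 = 0
  0.5409·V_2 - 0.004167·V_0 - 0.2326·V_3 - 0.001099·V_4 = 0
  0.2336·V_3 - 0.001·V_1 - 0.2326·V_2 - 0.00002326·V_4 = 0
  0.003916·V_4 - 0.002778·V_0 - 0.00001613·V_1 - 0.001099·V_2 - 0.00002326·V_3 = 0
Solving these 5 simultaneous equations (Gaussian elimination) gives:
  V_0 = 204.3 V, V_1 = 5.586 V, V_2 = 3.3 V, V_3 = 3.323 V
  V_4 = 145.9 V
R_eq = V_0 / 1 A = 204.3 Ω

Final answer: 204.3 Ω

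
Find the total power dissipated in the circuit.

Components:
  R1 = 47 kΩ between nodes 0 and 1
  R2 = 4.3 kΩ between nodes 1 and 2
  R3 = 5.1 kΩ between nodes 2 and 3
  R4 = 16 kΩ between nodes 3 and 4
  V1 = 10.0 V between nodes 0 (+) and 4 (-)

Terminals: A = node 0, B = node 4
Nodal analysis, taking node 4 as the 0 V reference.
Source V1 fixes V_0 = 10 V.
KCL at each unknown node (sum of currents leaving = 0; resistances in Ω):
  Node 1: (V_1 - 10)/47000 + (V_1 - V_2)/4300 = 0
  Node 2: (V_2 - V_1)/4300 + (V_2 - V_3)/5100 = 0
  Node 3: (V_3 - V_2)/5100 + (V_3 - 0)/16000 = 0
Collecting terms (coefficients in siemens):
  0.0002538·V_1 - 0.0002326·V_2 = 0.0002128
  0.0004286·V_2 - 0.0002326·V_1 - 0.0001961·V_3 = 0
  0.0002586·V_3 - 0.0001961·V_2 = 0
Solving these 3 simultaneous equations (Gaussian elimination) gives:
  V_1 = 3.508 V, V_2 = 2.914 V, V_3 = 2.21 V
Power in each resistor, P = (ΔV)²/R:
  P_R1 = (10 - 3.508)²/47000 = 0.0008966 W
  P_R2 = (3.508 - 2.914)²/4300 = 0.00008203 W
  P_R3 = (2.914 - 2.21)²/5100 = 0.0000973 W
  P_R4 = (2.21 - 0)²/16000 = 0.0003052 W
P_total = P_R1 + P_R2 + P_R3 + P_R4 = 0.001381 W

Final answer: 0.001381 W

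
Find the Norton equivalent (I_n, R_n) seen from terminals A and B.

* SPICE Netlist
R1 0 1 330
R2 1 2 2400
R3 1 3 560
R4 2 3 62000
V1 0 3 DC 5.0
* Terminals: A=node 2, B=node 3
Find the Thévenin equivalent first; then I_n = V_th/R_th and R_n = R_th.
Step 1 — V_th is the open-circuit voltage V_A - V_B (nothing connected across the terminals).
Nodal analysis, taking node 3 as the 0 V reference.
Source V1 fixes V_0 = 5 V.
KCL at each unknown node (sum of currents leaving = 0; resistances in Ω):
  Node 1: (V_1 - 5)/330 + (V_1 - V_2)/2400 + (V_1 - 0)/560 = 0
  Node 2: (V_2 - V_1)/2400 + (V_2 - 0)/62000 = 0
Collecting terms (coefficients in siemens):
  0.005233·V_1 - 0.0004167·V_2 = 0.01515
  0.0004328·V_2 - 0.0004167·V_1 = 0
Determinant D = (0.005233)(0.0004328) - (-0.0004167)(-0.0004167) = 0.000002091
V_1 = [(0.01515)(0.0004328) - (-0.0004167)(0)]/D = 3.136 V
V_2 = [(0.005233)(0) - (0.01515)(-0.0004167)]/D = 3.019 V
V_th = V_2 - V_3 = 3.019 - 0 = 3.019 V
Step 2 — R_th: zero the source — replace V1 by a short circuit (node 3 merges into node 0) — and find the resistance seen between A (node 2) and B (node 0).
Reduce the network between node 2 (A) and node 0 (B) by series/parallel combination:
  Rp1 = R1 ‖ R3 (parallel, both between nodes 0 and 1) = 1/(1/330 + 1/560) = 207.6 Ω
  Rs1 = R2 + Rp1 (series, joined only at node 1) = 2400 + 207.6 = 2608 Ω
  Rp2 = R4 ‖ Rs1 (parallel, both between nodes 0 and 2) = 1/(1/62000 + 1/2608) = 2502 Ω
R_th = 2.502 kΩ
I_n = V_th/R_th = 3.019/2502 = 0.001206 A, and R_n = R_th = 2.502 kΩ

Final answer: I_n = 0.001206 A, R_n = 2.502 kΩ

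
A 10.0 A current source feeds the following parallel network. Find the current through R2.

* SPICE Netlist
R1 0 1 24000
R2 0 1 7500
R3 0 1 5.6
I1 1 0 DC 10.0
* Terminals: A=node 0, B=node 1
All resistors sit directly between nodes 0 and 1, so they are in parallel and share one voltage V; the full source current 10 A splits among them.
1/R_par = 1/24000 + 1/7500 + 1/5.6 = 0.1787 S  =>  R_par = 5.595 Ω
V = I × R_par = 10 × 5.595 = 55.95 V
I_R2 = V/R2 = 55.95/7500 = 0.007459 A

Final answer: 0.007459 A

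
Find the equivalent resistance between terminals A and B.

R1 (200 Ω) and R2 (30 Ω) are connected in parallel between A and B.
Reduce the network between node 0 (A) and node 1 (B) by series/parallel combination:
  Rp1 = R1 ‖ R2 (parallel, both between nodes 0 and 1) = 1/(1/200 + 1/30) = 26.09 Ω
R_eq = 26.09 Ω

Final answer: 26.09 Ω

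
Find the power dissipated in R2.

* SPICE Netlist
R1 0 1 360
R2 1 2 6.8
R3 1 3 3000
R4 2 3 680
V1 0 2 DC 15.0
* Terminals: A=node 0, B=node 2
Nodal analysis, taking node 2 as the 0 V reference.
Source V1 fixes V_0 = 15 V.
KCL at each unknown node (sum of currents leaving = 0; resistances in Ω):
  Node 1: (V_1 - 15)/360 + (V_1 - 0)/6.8 + (V_1 - V_3)/3000 = 0
  Node 3: (V_3 - V_1)/3000 + (V_3 - 0)/680 = 0
Collecting terms (coefficients in siemens):
  0.1502·V_1 - 0.0003333·V_3 = 0.04167
  0.001804·V_3 - 0.0003333·V_1 = 0
Determinant D = (0.1502)(0.001804) - (-0.0003333)(-0.0003333) = 0.0002708
V_1 = [(0.04167)(0.001804) - (-0.0003333)(0)]/D = 0.2776 V
V_3 = [(0.1502)(0) - (0.04167)(-0.0003333)]/D = 0.05129 V
I_R2 = (V_1 - V_2)/R2 = (0.2776 - 0)/6.8 = 0.04082 A
P_R2 = I_R2² × R2 = (0.04082)² × 6.8 = 0.01133 W

Final answer: 0.01133 W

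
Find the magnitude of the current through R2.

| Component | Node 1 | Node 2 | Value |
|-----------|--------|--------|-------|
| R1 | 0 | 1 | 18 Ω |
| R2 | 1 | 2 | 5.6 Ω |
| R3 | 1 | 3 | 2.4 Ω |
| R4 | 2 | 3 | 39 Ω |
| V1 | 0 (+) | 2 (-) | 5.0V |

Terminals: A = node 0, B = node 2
Nodal analysis, taking node 2 as the 0 V reference.
Source V1 fixes V_0 = 5 V.
KCL at each unknown node (sum of currents leaving = 0; resistances in Ω):
  Node 1: (V_1 - 5)/18 + (V_1 - 0)/5.6 + (V_1 - V_3)/2.4 = 0
  Node 3: (V_3 - V_1)/2.4 + (V_3 - 0)/39 = 0
Collecting terms (coefficients in siemens):
  0.6508·V_1 - 0.4167·V_3 = 0.2778
  0.4423·V_3 - 0.4167·V_1 = 0
Determinant D = (0.6508)(0.4423) - (-0.4167)(-0.4167) = 0.1142
V_1 = [(0.2778)(0.4423) - (-0.4167)(0)]/D = 1.075 V
V_3 = [(0.6508)(0) - (0.2778)(-0.4167)]/D = 1.013 V
I_R2 = (V_1 - V_2)/R2 = (1.075 - 0)/5.6 = 0.1921 A
|I_R2| = 0.1921 A

Final answer: |I_R2| = 0.1921 A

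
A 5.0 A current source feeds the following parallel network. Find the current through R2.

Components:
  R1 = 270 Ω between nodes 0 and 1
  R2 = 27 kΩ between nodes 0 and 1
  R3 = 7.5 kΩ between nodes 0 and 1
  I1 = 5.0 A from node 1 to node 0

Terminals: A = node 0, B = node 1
All resistors sit directly between nodes 0 and 1, so they are in parallel and share one voltage V; the full source current 5 A splits among them.
1/R_par = 1/270 + 1/27000 + 1/7500 = 0.003874 S  =>  R_par = 258.1 Ω
V = I × R_par = 5 × 258.1 = 1291 V
I_R2 = V/R2 = 1291/27000 = 0.0478 A

Final answer: 0.0478 A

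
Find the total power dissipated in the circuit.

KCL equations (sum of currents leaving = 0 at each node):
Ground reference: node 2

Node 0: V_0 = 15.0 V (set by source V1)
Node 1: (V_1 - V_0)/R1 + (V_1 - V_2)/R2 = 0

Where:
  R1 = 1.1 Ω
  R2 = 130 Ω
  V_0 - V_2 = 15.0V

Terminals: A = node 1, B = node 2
Nodal analysis, taking node 2 as the 0 V reference.
Source V1 fixes V_0 = 15 V.
KCL at each unknown node (sum of currents leaving = 0; resistances in Ω):
  Node 1: (V_1 - 15)/1.1 + (V_1 - 0)/130 = 0
Collecting terms: 0.9168 × V_1 = 13.64  =>  V_1 = 14.87 V
Power in each resistor, P = (ΔV)²/R:
  P_R1 = (15 - 14.87)²/1.1 = 0.0144 W
  P_R2 = (14.87 - 0)²/130 = 1.702 W
P_total = P_R1 + P_R2 = 1.716 W

Final answer: 1.716 W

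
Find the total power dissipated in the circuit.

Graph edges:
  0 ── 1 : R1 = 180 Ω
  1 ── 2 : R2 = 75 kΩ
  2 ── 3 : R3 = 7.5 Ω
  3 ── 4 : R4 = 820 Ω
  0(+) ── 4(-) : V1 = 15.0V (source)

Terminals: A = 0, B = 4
Nodal analysis, taking node 4 as the 0 V reference.
Source V1 fixes V_0 = 15 V.
KCL at each unknown node (sum of currents leaving = 0; resistances in Ω):
  Node 1: (V_1 - 15)/180 + (V_1 - V_2)/75000 = 0
  Node 2: (V_2 - V_1)/75000 + (V_2 - V_3)/7.5 = 0
  Node 3: (V_3 - V_2)/7.5 + (V_3 - 0)/820 = 0
Collecting terms (coefficients in siemens):
  0.005569·V_1 - 0.00001333·V_2 = 0.08333
  0.1333·V_2 - 0.00001333·V_1 - 0.1333·V_3 = 0
  0.1346·V_3 - 0.1333·V_2 = 0
Solving these 3 simultaneous equations (Gaussian elimination) gives:
  V_1 = 14.96 V, V_2 = 0.1633 V, V_3 = 0.1618 V
Power in each resistor, P = (ΔV)²/R:
  P_R1 = (15 - 14.96)²/180 = 0.00000701 W
  P_R2 = (14.96 - 0.1633)²/75000 = 0.002921 W
  P_R3 = (0.1633 - 0.1618)²/7.5 = 0.0000002921 W
  P_R4 = (0.1618 - 0)²/820 = 0.00003194 W
P_total = P_R1 + P_R2 + P_R3 + P_R4 = 0.00296 W

Final answer: 0.00296 W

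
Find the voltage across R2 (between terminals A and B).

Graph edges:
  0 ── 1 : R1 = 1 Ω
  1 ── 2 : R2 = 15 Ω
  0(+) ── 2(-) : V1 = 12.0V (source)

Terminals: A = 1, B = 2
R1 and R2 are in series across V1 (node 0 → node 1 → node 2), and the output A–B is taken across R2, so this is a voltage divider.
Series current: I = V1/(R1 + R2) = 12/(1 + 15) = 12/16 = 0.75 A
V_R2 = I × R2 = V1 × R2/(R1 + R2) = 12 × 15/16 = 11.25 V

Final answer: 11.25 V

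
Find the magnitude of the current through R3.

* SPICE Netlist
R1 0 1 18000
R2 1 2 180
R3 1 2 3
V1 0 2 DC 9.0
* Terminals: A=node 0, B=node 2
Nodal analysis, taking node 2 as the 0 V reference.
Source V1 fixes V_0 = 9 V.
KCL at each unknown node (sum of currents leaving = 0; resistances in Ω):
  Node 1: (V_1 - 9)/18000 + (V_1 - 0)/180 + (V_1 - 0)/3 = 0
Collecting terms: 0.3389 × V_1 = 0.0005  =>  V_1 = 0.001475 V
I_R3 = (V_1 - V_2)/R3 = (0.001475 - 0)/3 = 0.0004917 A
|I_R3| = 0.0004917 A

Final answer: |I_R3| = 0.0004917 A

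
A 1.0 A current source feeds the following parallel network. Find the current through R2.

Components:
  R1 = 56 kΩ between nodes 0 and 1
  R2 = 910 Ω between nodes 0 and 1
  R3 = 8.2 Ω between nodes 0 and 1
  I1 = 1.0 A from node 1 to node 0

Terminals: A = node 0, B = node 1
All resistors sit directly between nodes 0 and 1, so they are in parallel and share one voltage V; the full source current 1 A splits among them.
1/R_par = 1/56000 + 1/910 + 1/8.2 = 0.1231 S  =>  R_par = 8.126 Ω
V = I × R_par = 1 × 8.126 = 8.126 V
I_R2 = V/R2 = 8.126/910 = 0.008929 A

Final answer: 0.008929 A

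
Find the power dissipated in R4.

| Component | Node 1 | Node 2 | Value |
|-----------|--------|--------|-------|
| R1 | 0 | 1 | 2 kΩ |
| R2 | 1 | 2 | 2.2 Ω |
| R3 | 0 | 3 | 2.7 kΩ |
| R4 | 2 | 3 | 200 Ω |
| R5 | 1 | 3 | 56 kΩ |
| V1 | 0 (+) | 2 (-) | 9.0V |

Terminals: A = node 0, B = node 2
Nodal analysis, taking node 2 as the 0 V reference.
Source V1 fixes V_0 = 9 V.
KCL at each unknown node (sum of currents leaving = 0; resistances in Ω):
  Node 1: (V_1 - 9)/2000 + (V_1 - 0)/2.2 + (V_1 - V_3)/56000 = 0
  Node 3: (V_3 - 9)/2700 + (V_3 - 0)/200 + (V_3 - V_1)/56000 = 0
Collecting terms (coefficients in siemens):
  0.4551·V_1 - 0.00001786·V_3 = 0.0045
  0.005388·V_3 - 0.00001786·V_1 = 0.003333
Determinant D = (0.4551)(0.005388) - (-0.00001786)(-0.00001786) = 0.002452
V_1 = [(0.0045)(0.005388) - (-0.00001786)(0.003333)]/D = 0.009913 V
V_3 = [(0.4551)(0.003333) - (0.0045)(-0.00001786)]/D = 0.6187 V
I_R4 = (V_2 - V_3)/R4 = (0 - 0.6187)/200 = -0.003093 A
P_R4 = I_R4² × R4 = (-0.003093)² × 200 = 0.001914 W

Final answer: 0.001914 W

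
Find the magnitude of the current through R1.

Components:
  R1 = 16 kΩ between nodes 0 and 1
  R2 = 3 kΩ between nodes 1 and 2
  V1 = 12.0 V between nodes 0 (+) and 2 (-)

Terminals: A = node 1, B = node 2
Nodal analysis, taking node 2 as the 0 V reference.
Source V1 fixes V_0 = 12 V.
KCL at each unknown node (sum of currents leaving = 0; resistances in Ω):
  Node 1: (V_1 - 12)/16000 + (V_1 - 0)/3000 = 0
Collecting terms: 0.0003958 × V_1 = 0.00075  =>  V_1 = 1.895 V
I_R1 = (V_0 - V_1)/R1 = (12 - 1.895)/16000 = 0.0006316 A
|I_R1| = 0.0006316 A

Final answer: |I_R1| = 0.0006316 A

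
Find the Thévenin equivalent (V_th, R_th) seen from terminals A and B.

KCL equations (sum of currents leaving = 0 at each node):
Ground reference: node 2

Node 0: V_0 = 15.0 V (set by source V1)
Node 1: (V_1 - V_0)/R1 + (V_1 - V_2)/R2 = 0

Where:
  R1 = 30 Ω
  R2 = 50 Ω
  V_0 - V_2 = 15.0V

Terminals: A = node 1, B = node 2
Step 1 — V_th is the open-circuit voltage V_A - V_B (nothing connected across the terminals).
Nodal analysis, taking node 2 as the 0 V reference.
Source V1 fixes V_0 = 15 V.
KCL at each unknown node (sum of currents leaving = 0; resistances in Ω):
  Node 1: (V_1 - 15)/30 + (V_1 - 0)/50 = 0
Collecting terms: 0.05333 × V_1 = 0.5  =>  V_1 = 9.375 V
V_th = V_1 - V_2 = 9.375 - 0 = 9.375 V
Step 2 — R_th: zero the source — replace V1 by a short circuit (node 2 merges into node 0) — and find the resistance seen between A (node 1) and B (node 0).
Reduce the network between node 1 (A) and node 0 (B) by series/parallel combination:
  Rp1 = R1 ‖ R2 (parallel, both between nodes 0 and 1) = 1/(1/30 + 1/50) = 18.75 Ω
R_th = 18.75 Ω

Final answer: V_th = 9.375 V, R_th = 18.75 Ω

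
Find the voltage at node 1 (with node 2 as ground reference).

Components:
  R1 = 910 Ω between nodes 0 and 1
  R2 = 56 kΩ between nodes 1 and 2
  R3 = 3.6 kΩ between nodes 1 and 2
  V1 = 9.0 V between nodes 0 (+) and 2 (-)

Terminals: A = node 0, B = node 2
Nodal analysis, taking node 2 as the 0 V reference.
Source V1 fixes V_0 = 9 V.
KCL at each unknown node (sum of currents leaving = 0; resistances in Ω):
  Node 1: (V_1 - 9)/910 + (V_1 - 0)/56000 + (V_1 - 0)/3600 = 0
Collecting terms: 0.001395 × V_1 = 0.00989  =>  V_1 = 7.092 V
The requested potential is V_1 = 7.092 V.

Final answer: V_1 = 7.092 V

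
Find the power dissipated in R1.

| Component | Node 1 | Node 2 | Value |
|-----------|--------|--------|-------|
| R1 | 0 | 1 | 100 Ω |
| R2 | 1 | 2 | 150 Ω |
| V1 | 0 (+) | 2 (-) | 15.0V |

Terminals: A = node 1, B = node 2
Nodal analysis, taking node 2 as the 0 V reference.
Source V1 fixes V_0 = 15 V.
KCL at each unknown node (sum of currents leaving = 0; resistances in Ω):
  Node 1: (V_1 - 15)/100 + (V_1 - 0)/150 = 0
Collecting terms: 0.01667 × V_1 = 0.15  =>  V_1 = 9 V
I_R1 = (V_0 - V_1)/R1 = (15 - 9)/100 = 0.06 A
P_R1 = I_R1² × R1 = (0.06)² × 100 = 0.36 W

Final answer: 0.36 W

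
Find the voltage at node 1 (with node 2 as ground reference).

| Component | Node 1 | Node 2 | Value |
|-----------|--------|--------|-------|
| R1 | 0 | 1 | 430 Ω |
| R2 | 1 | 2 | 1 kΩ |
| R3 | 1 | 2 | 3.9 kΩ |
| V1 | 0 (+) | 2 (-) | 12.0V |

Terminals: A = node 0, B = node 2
Nodal analysis, taking node 2 as the 0 V reference.
Source V1 fixes V_0 = 12 V.
KCL at each unknown node (sum of currents leaving = 0; resistances in Ω):
  Node 1: (V_1 - 12)/430 + (V_1 - 0)/1000 + (V_1 - 0)/3900 = 0
Collecting terms: 0.003582 × V_1 = 0.02791  =>  V_1 = 7.791 V
The requested potential is V_1 = 7.791 V.

Final answer: V_1 = 7.791 V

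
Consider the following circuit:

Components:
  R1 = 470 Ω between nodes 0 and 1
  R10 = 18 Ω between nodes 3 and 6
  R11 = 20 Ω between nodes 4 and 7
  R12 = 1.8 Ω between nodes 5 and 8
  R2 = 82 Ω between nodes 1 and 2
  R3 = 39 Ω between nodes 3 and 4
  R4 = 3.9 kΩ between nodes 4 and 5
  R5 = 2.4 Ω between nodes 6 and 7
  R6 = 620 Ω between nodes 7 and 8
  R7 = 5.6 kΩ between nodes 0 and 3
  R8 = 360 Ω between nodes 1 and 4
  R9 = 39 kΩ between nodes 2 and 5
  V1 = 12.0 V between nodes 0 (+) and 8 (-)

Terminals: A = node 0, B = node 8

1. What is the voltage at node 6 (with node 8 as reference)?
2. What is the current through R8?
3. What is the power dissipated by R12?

Nodal analysis, taking node 8 as the 0 V reference.
Source V1 fixes V_0 = 12 V.
KCL at each unknown node (sum of currents leaving = 0; resistances in Ω):
  Node 1: (V_1 - 12)/470 + (V_1 - V_2)/82 + (V_1 - V_4)/360 = 0
  Node 2: (V_2 - V_1)/82 + (V_2 - V_5)/39000 = 0
  Node 3: (V_3 - V_4)/39 + (V_3 - 12)/5600 + (V_3 - V_6)/18 = 0
  Node 4: (V_4 - V_3)/39 + (V_4 - V_5)/3900 + (V_4 - V_1)/360 + (V_4 - V_7)/20 = 0
  Node 5: (V_5 - V_4)/3900 + (V_5 - V_2)/39000 + (V_5 - 0)/1.8 = 0
  Node 6: (V_6 - V_7)/2.4 + (V_6 - V_3)/18 = 0
  Node 7: (V_7 - V_6)/2.4 + (V_7 - 0)/620 + (V_7 - V_4)/20 = 0
Collecting terms (coefficients in siemens):
  0.0171·V_1 - 0.0122·V_2 - 0.002778·V_4 = 0.02553
  0.01222·V_2 - 0.0122·V_1 - 0.00002564·V_5 = 0
  0.08138·V_3 - 0.02564·V_4 - 0.05556·V_6 = 0.002143
  0.07868·V_4 - 0.002778·V_1 - 0.02564·V_3 - 0.0002564·V_5 - 0.05·V_7 = 0
  0.5558·V_5 - 0.00002564·V_2 - 0.0002564·V_4 = 0
  0.4722·V_6 - 0.05556·V_3 - 0.4167·V_7 = 0
  0.4683·V_7 - 0.05·V_4 - 0.4167·V_6 = 0
Solving these 7 simultaneous equations (Gaussian elimination) gives:
  V_1 = 8.065 V, V_2 = 8.048 V, V_3 = 5.07 V, V_4 = 5.125 V
  V_5 = 0.002735 V, V_6 = 5.022 V, V_7 = 5.016 V
Part 1:
  Read off the nodal solution: V_6 = 5.022 V
Part 2:
  I_R8 = (V_1 - V_4)/R8 = (8.065 - 5.125)/360 = 0.008166 A
  Magnitude: I_R8 = 0.008166 A
Part 3:
  I_R12 = (V_5 - V_8)/R12 = (0.002735 - 0)/1.8 = 0.00152 A
  P_R12 = I_R12² × R12 = (0.00152)² × 1.8 = 0.000004157 W

Final answers:
1. V_6 = 5.022 V
2. I_R8 = 0.008166 A
3. P_R12 = 4.157e-06 W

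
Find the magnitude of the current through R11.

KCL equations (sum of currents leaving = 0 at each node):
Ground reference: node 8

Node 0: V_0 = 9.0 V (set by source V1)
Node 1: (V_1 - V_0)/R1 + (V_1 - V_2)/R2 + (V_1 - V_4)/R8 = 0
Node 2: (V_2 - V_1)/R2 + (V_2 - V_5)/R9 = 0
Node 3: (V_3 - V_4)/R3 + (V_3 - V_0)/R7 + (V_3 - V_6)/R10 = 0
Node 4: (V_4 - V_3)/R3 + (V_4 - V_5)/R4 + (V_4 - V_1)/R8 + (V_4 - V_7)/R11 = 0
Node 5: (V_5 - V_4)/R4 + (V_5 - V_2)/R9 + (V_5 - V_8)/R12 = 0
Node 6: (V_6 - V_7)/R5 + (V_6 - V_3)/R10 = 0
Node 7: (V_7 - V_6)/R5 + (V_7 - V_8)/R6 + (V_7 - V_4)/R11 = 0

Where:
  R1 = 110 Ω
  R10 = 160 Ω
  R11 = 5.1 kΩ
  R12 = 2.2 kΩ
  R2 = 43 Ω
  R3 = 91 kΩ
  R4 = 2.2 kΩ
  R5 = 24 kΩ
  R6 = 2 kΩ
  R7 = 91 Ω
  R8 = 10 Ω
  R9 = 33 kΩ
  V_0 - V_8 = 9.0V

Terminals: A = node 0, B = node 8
Nodal analysis, taking node 8 as the 0 V reference.
Source V1 fixes V_0 = 9 V.
KCL at each unknown node (sum of currents leaving = 0; resistances in Ω):
  Node 1: (V_1 - 9)/110 + (V_1 - V_2)/43 + (V_1 - V_4)/10 = 0
  Node 2: (V_2 - V_1)/43 + (V_2 - V_5)/33000 = 0
  Node 3: (V_3 - V_4)/91000 + (V_3 - 9)/91 + (V_3 - V_6)/160 = 0
  Node 4: (V_4 - V_3)/91000 + (V_4 - V_5)/2200 + (V_4 - V_1)/10 + (V_4 - V_7)/5100 = 0
  Node 5: (V_5 - V_4)/2200 + (V_5 - V_2)/33000 + (V_5 - 0)/2200 = 0
  Node 6: (V_6 - V_7)/24000 + (V_6 - V_3)/160 = 0
  Node 7: (V_7 - V_6)/24000 + (V_7 - 0)/2000 + (V_7 - V_4)/5100 = 0
Collecting terms (coefficients in siemens):
  0.1323·V_1 - 0.02326·V_2 - 0.1·V_4 = 0.08182
  0.02329·V_2 - 0.02326·V_1 - 0.0000303·V_5 = 0
  0.01725·V_3 - 0.00001099·V_4 - 0.00625·V_6 = 0.0989
  0.1007·V_4 - 0.1·V_1 - 0.00001099·V_3 - 0.0004545·V_5 - 0.0001961·V_7 = 0
  0.0009394·V_5 - 0.0000303·V_2 - 0.0004545·V_4 = 0
  0.006292·V_6 - 0.00625·V_3 - 0.00004167·V_7 = 0
  0.0007377·V_7 - 0.0001961·V_4 - 0.00004167·V_6 = 0
Solving these 7 simultaneous equations (Gaussian elimination) gives:
  V_1 = 8.652 V, V_2 = 8.647 V, V_3 = 8.976 V, V_4 = 8.622 V
  V_5 = 4.451 V, V_6 = 8.935 V, V_7 = 2.796 V
I_R11 = (V_4 - V_7)/R11 = (8.622 - 2.796)/5100 = 0.001142 A
|I_R11| = 0.001142 A

Final answer: |I_R11| = 0.001142 A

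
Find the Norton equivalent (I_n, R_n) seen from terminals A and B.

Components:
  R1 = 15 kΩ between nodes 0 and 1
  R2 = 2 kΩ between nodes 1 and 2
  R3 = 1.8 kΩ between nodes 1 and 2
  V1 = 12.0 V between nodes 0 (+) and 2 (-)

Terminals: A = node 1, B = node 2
Find the Thévenin equivalent first; then I_n = V_th/R_th and R_n = R_th.
Step 1 — V_th is the open-circuit voltage V_A - V_B (nothing connected across the terminals).
Nodal analysis, taking node 2 as the 0 V reference.
Source V1 fixes V_0 = 12 V.
KCL at each unknown node (sum of currents leaving = 0; resistances in Ω):
  Node 1: (V_1 - 12)/15000 + (V_1 - 0)/2000 + (V_1 - 0)/1800 = 0
Collecting terms: 0.001122 × V_1 = 0.0008  =>  V_1 = 0.7129 V
V_th = V_1 - V_2 = 0.7129 - 0 = 0.7129 V
Step 2 — R_th: zero the source — replace V1 by a short circuit (node 2 merges into node 0) — and find the resistance seen between A (node 1) and B (node 0).
Reduce the network between node 1 (A) and node 0 (B) by series/parallel combination:
  Rp1 = R1 ‖ R2 ‖ R3 (parallel, all between nodes 0 and 1) = 1/(1/15000 + 1/2000 + 1/1800) = 891.1 Ω
R_th = 891.1 Ω
I_n = V_th/R_th = 0.7129/891.1 = 0.0008 A, and R_n = R_th = 891.1 Ω

Final answer: I_n = 0.0008 A, R_n = 891.1 Ω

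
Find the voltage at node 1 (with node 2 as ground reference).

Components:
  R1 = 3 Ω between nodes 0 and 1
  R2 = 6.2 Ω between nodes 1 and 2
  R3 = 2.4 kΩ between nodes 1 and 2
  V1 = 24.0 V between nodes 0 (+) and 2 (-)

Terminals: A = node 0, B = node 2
Nodal analysis, taking node 2 as the 0 V reference.
Source V1 fixes V_0 = 24 V.
KCL at each unknown node (sum of currents leaving = 0; resistances in Ω):
  Node 1: (V_1 - 24)/3 + (V_1 - 0)/6.2 + (V_1 - 0)/2400 = 0
Collecting terms: 0.495 × V_1 = 8  =>  V_1 = 16.16 V
The requested potential is V_1 = 16.16 V.

Final answer: V_1 = 16.16 V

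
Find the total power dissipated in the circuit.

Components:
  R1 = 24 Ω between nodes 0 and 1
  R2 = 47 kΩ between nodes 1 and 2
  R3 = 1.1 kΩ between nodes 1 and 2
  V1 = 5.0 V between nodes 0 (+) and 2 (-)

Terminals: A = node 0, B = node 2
Nodal analysis, taking node 2 as the 0 V reference.
Source V1 fixes V_0 = 5 V.
KCL at each unknown node (sum of currents leaving = 0; resistances in Ω):
  Node 1: (V_1 - 5)/24 + (V_1 - 0)/47000 + (V_1 - 0)/1100 = 0
Collecting terms: 0.0426 × V_1 = 0.2083  =>  V_1 = 4.891 V
Power in each resistor, P = (ΔV)²/R:
  P_R1 = (5 - 4.891)²/24 = 0.0004969 W
  P_R2 = (4.891 - 0)²/47000 = 0.0005089 W
  P_R3 = (4.891 - 0)²/1100 = 0.02175 W
P_total = P_R1 + P_R2 + P_R3 = 0.02275 W

Final answer: 0.02275 W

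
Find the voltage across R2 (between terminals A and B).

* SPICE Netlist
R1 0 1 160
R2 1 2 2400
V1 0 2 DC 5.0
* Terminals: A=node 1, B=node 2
R1 and R2 are in series across V1 (node 0 → node 1 → node 2), and the output A–B is taken across R2, so this is a voltage divider.
Series current: I = V1/(R1 + R2) = 5/(160 + 2400) = 5/2560 = 0.001953 A
V_R2 = I × R2 = V1 × R2/(R1 + R2) = 5 × 2400/2560 = 4.688 V

Final answer: 4.688 V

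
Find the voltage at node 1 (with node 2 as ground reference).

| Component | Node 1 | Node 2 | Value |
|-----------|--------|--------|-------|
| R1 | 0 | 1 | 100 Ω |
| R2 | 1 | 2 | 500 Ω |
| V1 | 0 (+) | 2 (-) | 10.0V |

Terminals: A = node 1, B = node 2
Nodal analysis, taking node 2 as the 0 V reference.
Source V1 fixes V_0 = 10 V.
KCL at each unknown node (sum of currents leaving = 0; resistances in Ω):
  Node 1: (V_1 - 10)/100 + (V_1 - 0)/500 = 0
Collecting terms: 0.012 × V_1 = 0.1  =>  V_1 = 8.333 V
The requested potential is V_1 = 8.333 V.

Final answer: V_1 = 8.333 V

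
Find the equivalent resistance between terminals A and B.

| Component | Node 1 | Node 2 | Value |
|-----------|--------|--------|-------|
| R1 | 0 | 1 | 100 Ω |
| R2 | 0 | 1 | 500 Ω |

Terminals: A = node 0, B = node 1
Reduce the network between node 0 (A) and node 1 (B) by series/parallel combination:
  Rp1 = R1 ‖ R2 (parallel, both between nodes 0 and 1) = 1/(1/100 + 1/500) = 83.33 Ω
R_eq = 83.33 Ω

Final answer: 83.33 Ω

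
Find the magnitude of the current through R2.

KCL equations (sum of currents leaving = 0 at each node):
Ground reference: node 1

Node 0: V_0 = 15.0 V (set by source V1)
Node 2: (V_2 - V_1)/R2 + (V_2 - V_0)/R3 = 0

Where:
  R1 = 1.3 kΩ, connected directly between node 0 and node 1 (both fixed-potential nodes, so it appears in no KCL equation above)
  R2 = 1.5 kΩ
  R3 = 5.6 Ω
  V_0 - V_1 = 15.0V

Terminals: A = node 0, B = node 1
Nodal analysis, taking node 1 as the 0 V reference.
Source V1 fixes V_0 = 15 V.
KCL at each unknown node (sum of currents leaving = 0; resistances in Ω):
  Node 2: (V_2 - 0)/1500 + (V_2 - 15)/5.6 = 0
Collecting terms: 0.1792 × V_2 = 2.679  =>  V_2 = 14.94 V
I_R2 = (V_1 - V_2)/R2 = (0 - 14.94)/1500 = -0.009963 A
|I_R2| = 0.009963 A

Final answer: |I_R2| = 0.009963 A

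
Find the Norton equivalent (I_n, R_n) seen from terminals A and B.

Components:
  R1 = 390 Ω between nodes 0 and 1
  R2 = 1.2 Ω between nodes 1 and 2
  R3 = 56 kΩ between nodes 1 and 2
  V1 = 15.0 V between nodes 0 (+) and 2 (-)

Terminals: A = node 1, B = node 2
Find the Thévenin equivalent first; then I_n = V_th/R_th and R_n = R_th.
Step 1 — V_th is the open-circuit voltage V_A - V_B (nothing connected across the terminals).
Nodal analysis, taking node 2 as the 0 V reference.
Source V1 fixes V_0 = 15 V.
KCL at each unknown node (sum of currents leaving = 0; resistances in Ω):
  Node 1: (V_1 - 15)/390 + (V_1 - 0)/1.2 + (V_1 - 0)/56000 = 0
Collecting terms: 0.8359 × V_1 = 0.03846  =>  V_1 = 0.04601 V
V_th = V_1 - V_2 = 0.04601 - 0 = 0.04601 V
Step 2 — R_th: zero the source — replace V1 by a short circuit (node 2 merges into node 0) — and find the resistance seen between A (node 1) and B (node 0).
Reduce the network between node 1 (A) and node 0 (B) by series/parallel combination:
  Rp1 = R1 ‖ R2 ‖ R3 (parallel, all between nodes 0 and 1) = 1/(1/390 + 1/1.2 + 1/56000) = 1.196 Ω
R_th = 1.196 Ω
I_n = V_th/R_th = 0.04601/1.196 = 0.03846 A, and R_n = R_th = 1.196 Ω

Final answer: I_n = 0.03846 A, R_n = 1.196 Ω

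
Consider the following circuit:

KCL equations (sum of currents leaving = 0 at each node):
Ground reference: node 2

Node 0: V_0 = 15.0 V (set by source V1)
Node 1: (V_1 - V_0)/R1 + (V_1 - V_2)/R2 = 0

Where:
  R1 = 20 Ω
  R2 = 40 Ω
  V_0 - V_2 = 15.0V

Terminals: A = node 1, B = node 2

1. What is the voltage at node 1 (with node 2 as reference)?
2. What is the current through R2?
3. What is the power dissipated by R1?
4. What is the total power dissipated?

Nodal analysis, taking node 2 as the 0 V reference.
Source V1 fixes V_0 = 15 V.
KCL at each unknown node (sum of currents leaving = 0; resistances in Ω):
  Node 1: (V_1 - 15)/20 + (V_1 - 0)/40 = 0
Collecting terms: 0.075 × V_1 = 0.75  =>  V_1 = 10 V
Part 1:
  Read off the nodal solution: V_1 = 10 V
Part 2:
  I_R2 = (V_1 - V_2)/R2 = (10 - 0)/40 = 0.25 A
  Magnitude: I_R2 = 0.25 A
Part 3:
  I_R1 = (V_0 - V_1)/R1 = (15 - 10)/20 = 0.25 A
  P_R1 = I_R1² × R1 = (0.25)² × 20 = 1.25 W
Part 4:
  Power in each resistor, P = (ΔV)²/R:
    P_R1 = (15 - 10)²/20 = 1.25 W
    P_R2 = (10 - 0)²/40 = 2.5 W
  P_total = P_R1 + P_R2 = 3.75 W

Final answers:
1. V_1 = 10 V
2. I_R2 = 0.25 A
3. P_R1 = 1.25 W
4. P_total = 3.75 W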